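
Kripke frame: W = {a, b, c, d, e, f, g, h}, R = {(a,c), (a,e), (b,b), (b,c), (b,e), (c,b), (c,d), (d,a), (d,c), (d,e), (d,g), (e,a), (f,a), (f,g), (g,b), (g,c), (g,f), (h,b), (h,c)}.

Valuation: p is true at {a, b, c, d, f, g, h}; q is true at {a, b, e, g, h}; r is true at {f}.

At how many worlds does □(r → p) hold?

8

a: successors {c, e}; r → p there: c:T, e:T. ✓
b: successors {b, c, e}; r → p there: b:T, c:T, e:T. ✓
c: successors {b, d}; r → p there: b:T, d:T. ✓
d: successors {a, c, e, g}; r → p there: a:T, c:T, e:T, g:T. ✓
e: successors {a}; r → p there: a:T. ✓
f: successors {a, g}; r → p there: a:T, g:T. ✓
g: successors {b, c, f}; r → p there: b:T, c:T, f:T. ✓
h: successors {b, c}; r → p there: b:T, c:T. ✓
Satisfying worlds: {a, b, c, d, e, f, g, h}.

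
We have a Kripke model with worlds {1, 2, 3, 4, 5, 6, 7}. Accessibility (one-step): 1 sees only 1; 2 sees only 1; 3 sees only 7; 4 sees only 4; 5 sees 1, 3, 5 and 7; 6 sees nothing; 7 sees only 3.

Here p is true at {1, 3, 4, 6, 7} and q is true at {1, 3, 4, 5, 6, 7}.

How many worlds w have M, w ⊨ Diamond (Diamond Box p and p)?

6

1: successors {1}; Diamond Box p and p there: 1:T. ✓
2: successors {1}; Diamond Box p and p there: 1:T. ✓
3: successors {7}; Diamond Box p and p there: 7:T. ✓
4: successors {4}; Diamond Box p and p there: 4:T. ✓
5: successors {1, 3, 5, 7}; Diamond Box p and p there: 1:T, 3:T, 5:F, 7:T. ✓
6: no successors, so Diamond (Diamond Box p and p) fails. ✗
7: successors {3}; Diamond Box p and p there: 3:T. ✓
Satisfying worlds: {1, 2, 3, 4, 5, 7}.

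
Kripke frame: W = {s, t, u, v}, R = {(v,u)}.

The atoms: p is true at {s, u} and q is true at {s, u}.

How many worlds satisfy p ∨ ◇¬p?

2

s: p is T, ◇¬p is F. ✓
t: p is F, ◇¬p is F. ✗
u: p is T, ◇¬p is F. ✓
v: p is F, ◇¬p is F. ✗
Satisfying worlds: {s, u}.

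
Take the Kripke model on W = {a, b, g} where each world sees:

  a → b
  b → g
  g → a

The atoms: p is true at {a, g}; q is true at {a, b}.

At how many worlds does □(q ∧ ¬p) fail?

2

a: successors {b}; q ∧ ¬p there: b:T. ✓
b: successors {g}; q ∧ ¬p there: g:F. ✗
g: successors {a}; q ∧ ¬p there: a:F. ✗
Satisfying worlds: {a}.
So □(q ∧ ¬p) fails at the other 2 worlds.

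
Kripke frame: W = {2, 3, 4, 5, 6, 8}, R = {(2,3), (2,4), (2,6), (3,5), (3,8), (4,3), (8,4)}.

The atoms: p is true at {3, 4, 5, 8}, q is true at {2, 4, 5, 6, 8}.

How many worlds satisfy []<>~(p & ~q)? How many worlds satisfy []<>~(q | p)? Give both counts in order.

For []<>~(p & ~q):
2: successors {3, 4, 6}; <>~(p & ~q) there: 3:T, 4:F, 6:F. ✗
3: successors {5, 8}; <>~(p & ~q) there: 5:F, 8:T. ✗
4: successors {3}; <>~(p & ~q) there: 3:T. ✓
5: no successors, so []<>~(p & ~q) holds vacuously. ✓
6: no successors, so []<>~(p & ~q) holds vacuously. ✓
8: successors {4}; <>~(p & ~q) there: 4:F. ✗
— 3 worlds.
For []<>~(q | p):
2: successors {3, 4, 6}; <>~(q | p) there: 3:F, 4:F, 6:F. ✗
3: successors {5, 8}; <>~(q | p) there: 5:F, 8:F. ✗
4: successors {3}; <>~(q | p) there: 3:F. ✗
5: no successors, so []<>~(q | p) holds vacuously. ✓
6: no successors, so []<>~(q | p) holds vacuously. ✓
8: successors {4}; <>~(q | p) there: 4:F. ✗
— 2 worlds.

3 and 2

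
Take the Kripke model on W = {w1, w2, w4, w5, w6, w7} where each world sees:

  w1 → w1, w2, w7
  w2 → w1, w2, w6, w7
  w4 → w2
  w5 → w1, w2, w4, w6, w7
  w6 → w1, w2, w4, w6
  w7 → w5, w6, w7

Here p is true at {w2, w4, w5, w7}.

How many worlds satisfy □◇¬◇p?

w1: successors {w1, w2, w7}; ◇¬◇p there: w1:F, w2:F, w7:F. ✗
w2: successors {w1, w2, w6, w7}; ◇¬◇p there: w1:F, w2:F, w6:F, w7:F. ✗
w4: successors {w2}; ◇¬◇p there: w2:F. ✗
w5: successors {w1, w2, w4, w6, w7}; ◇¬◇p there: w1:F, w2:F, w4:F, w6:F, w7:F. ✗
w6: successors {w1, w2, w4, w6}; ◇¬◇p there: w1:F, w2:F, w4:F, w6:F. ✗
w7: successors {w5, w6, w7}; ◇¬◇p there: w5:F, w6:F, w7:F. ✗
Satisfying worlds: ∅.

0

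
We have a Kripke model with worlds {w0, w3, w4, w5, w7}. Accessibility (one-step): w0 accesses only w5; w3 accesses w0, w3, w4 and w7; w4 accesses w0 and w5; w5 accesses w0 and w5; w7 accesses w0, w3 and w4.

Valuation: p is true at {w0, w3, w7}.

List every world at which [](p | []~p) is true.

∅

w0: successors {w5}; p | []~p there: w5:F. ✗
w3: successors {w0, w3, w4, w7}; p | []~p there: w0:T, w3:T, w4:F, w7:T. ✗
w4: successors {w0, w5}; p | []~p there: w0:T, w5:F. ✗
w5: successors {w0, w5}; p | []~p there: w0:T, w5:F. ✗
w7: successors {w0, w3, w4}; p | []~p there: w0:T, w3:T, w4:F. ✗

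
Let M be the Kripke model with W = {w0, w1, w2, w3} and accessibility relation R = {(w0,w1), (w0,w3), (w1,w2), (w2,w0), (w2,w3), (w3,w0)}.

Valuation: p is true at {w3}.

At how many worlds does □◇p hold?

w0: successors {w1, w3}; ◇p there: w1:F, w3:F. ✗
w1: successors {w2}; ◇p there: w2:T. ✓
w2: successors {w0, w3}; ◇p there: w0:T, w3:F. ✗
w3: successors {w0}; ◇p there: w0:T. ✓
Satisfying worlds: {w1, w3}.

2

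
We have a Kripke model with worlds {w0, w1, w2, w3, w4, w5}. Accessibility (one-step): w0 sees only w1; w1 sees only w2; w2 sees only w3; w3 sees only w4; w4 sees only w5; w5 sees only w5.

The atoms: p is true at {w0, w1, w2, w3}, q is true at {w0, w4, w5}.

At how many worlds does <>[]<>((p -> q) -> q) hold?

6

w0: successors {w1}; []<>((p -> q) -> q) there: w1:T. ✓
w1: successors {w2}; []<>((p -> q) -> q) there: w2:T. ✓
w2: successors {w3}; []<>((p -> q) -> q) there: w3:T. ✓
w3: successors {w4}; []<>((p -> q) -> q) there: w4:T. ✓
w4: successors {w5}; []<>((p -> q) -> q) there: w5:T. ✓
w5: successors {w5}; []<>((p -> q) -> q) there: w5:T. ✓
Satisfying worlds: {w0, w1, w2, w3, w4, w5}.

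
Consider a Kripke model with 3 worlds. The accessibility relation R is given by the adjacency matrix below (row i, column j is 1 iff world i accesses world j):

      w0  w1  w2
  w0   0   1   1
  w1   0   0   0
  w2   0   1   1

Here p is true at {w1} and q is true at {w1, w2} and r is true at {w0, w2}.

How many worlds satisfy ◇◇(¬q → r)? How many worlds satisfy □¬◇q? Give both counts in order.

2 and 1

For ◇◇(¬q → r):
w0: successors {w1, w2}; ◇(¬q → r) there: w1:F, w2:T. ✓
w1: no successors, so ◇◇(¬q → r) fails. ✗
w2: successors {w1, w2}; ◇(¬q → r) there: w1:F, w2:T. ✓
— 2 worlds.
For □¬◇q:
w0: successors {w1, w2}; ¬◇q there: w1:T, w2:F. ✗
w1: no successors, so □¬◇q holds vacuously. ✓
w2: successors {w1, w2}; ¬◇q there: w1:T, w2:F. ✗
— 1 world.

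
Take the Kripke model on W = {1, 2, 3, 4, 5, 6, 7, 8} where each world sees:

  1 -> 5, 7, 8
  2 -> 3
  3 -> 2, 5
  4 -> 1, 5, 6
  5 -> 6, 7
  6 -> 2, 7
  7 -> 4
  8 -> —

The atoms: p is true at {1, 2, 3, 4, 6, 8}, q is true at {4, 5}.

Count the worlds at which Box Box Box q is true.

1: successors {5, 7, 8}; Box Box q there: 5:F, 7:F, 8:T. ✗
2: successors {3}; Box Box q there: 3:F. ✗
3: successors {2, 5}; Box Box q there: 2:F, 5:F. ✗
4: successors {1, 5, 6}; Box Box q there: 1:F, 5:F, 6:F. ✗
5: successors {6, 7}; Box Box q there: 6:F, 7:F. ✗
6: successors {2, 7}; Box Box q there: 2:F, 7:F. ✗
7: successors {4}; Box Box q there: 4:F. ✗
8: no successors, so Box Box Box q holds vacuously. ✓
Satisfying worlds: {8}.

1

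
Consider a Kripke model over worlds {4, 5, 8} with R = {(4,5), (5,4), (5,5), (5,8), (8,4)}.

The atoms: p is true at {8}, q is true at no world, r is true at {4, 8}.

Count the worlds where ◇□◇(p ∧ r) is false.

1

4: successors {5}; □◇(p ∧ r) there: 5:F. ✗
5: successors {4, 5, 8}; □◇(p ∧ r) there: 4:T, 5:F, 8:F. ✓
8: successors {4}; □◇(p ∧ r) there: 4:T. ✓
Satisfying worlds: {5, 8}.
So ◇□◇(p ∧ r) fails at the other 1 world.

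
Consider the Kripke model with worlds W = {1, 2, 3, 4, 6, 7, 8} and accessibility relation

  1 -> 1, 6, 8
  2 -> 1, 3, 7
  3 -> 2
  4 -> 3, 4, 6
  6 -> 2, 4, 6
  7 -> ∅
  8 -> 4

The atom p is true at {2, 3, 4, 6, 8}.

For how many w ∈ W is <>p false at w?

1

1: successors {1, 6, 8}; p there: 1:F, 6:T, 8:T. ✓
2: successors {1, 3, 7}; p there: 1:F, 3:T, 7:F. ✓
3: successors {2}; p there: 2:T. ✓
4: successors {3, 4, 6}; p there: 3:T, 4:T, 6:T. ✓
6: successors {2, 4, 6}; p there: 2:T, 4:T, 6:T. ✓
7: no successors, so <>p fails. ✗
8: successors {4}; p there: 4:T. ✓
Satisfying worlds: {1, 2, 3, 4, 6, 8}.
So <>p fails at the other 1 world.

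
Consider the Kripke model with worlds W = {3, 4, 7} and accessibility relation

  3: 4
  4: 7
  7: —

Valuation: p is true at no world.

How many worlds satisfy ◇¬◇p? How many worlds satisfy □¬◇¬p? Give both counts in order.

2 and 2

For ◇¬◇p:
3: successors {4}; ¬◇p there: 4:T. ✓
4: successors {7}; ¬◇p there: 7:T. ✓
7: no successors, so ◇¬◇p fails. ✗
— 2 worlds.
For □¬◇¬p:
3: successors {4}; ¬◇¬p there: 4:F. ✗
4: successors {7}; ¬◇¬p there: 7:T. ✓
7: no successors, so □¬◇¬p holds vacuously. ✓
— 2 worlds.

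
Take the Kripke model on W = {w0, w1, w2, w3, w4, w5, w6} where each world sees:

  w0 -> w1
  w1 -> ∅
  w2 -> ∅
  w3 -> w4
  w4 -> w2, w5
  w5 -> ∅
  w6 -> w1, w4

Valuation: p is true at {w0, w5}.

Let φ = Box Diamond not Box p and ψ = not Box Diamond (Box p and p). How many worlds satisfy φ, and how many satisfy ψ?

For Box Diamond not Box p:
w0: successors {w1}; Diamond not Box p there: w1:F. ✗
w1: no successors, so Box Diamond not Box p holds vacuously. ✓
w2: no successors, so Box Diamond not Box p holds vacuously. ✓
w3: successors {w4}; Diamond not Box p there: w4:F. ✗
w4: successors {w2, w5}; Diamond not Box p there: w2:F, w5:F. ✗
w5: no successors, so Box Diamond not Box p holds vacuously. ✓
w6: successors {w1, w4}; Diamond not Box p there: w1:F, w4:F. ✗
— 3 worlds.
For not Box Diamond (Box p and p):
w0: Box Diamond (Box p and p) is F. ✓
w1: Box Diamond (Box p and p) is T. ✗
w2: Box Diamond (Box p and p) is T. ✗
w3: Box Diamond (Box p and p) is T. ✗
w4: Box Diamond (Box p and p) is F. ✓
w5: Box Diamond (Box p and p) is T. ✗
w6: Box Diamond (Box p and p) is F. ✓
— 3 worlds.

3 and 3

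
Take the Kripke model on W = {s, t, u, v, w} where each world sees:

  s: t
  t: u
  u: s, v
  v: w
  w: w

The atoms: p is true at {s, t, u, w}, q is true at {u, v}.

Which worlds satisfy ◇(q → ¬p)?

{s, u, v, w}

s: successors {t}; q → ¬p there: t:T. ✓
t: successors {u}; q → ¬p there: u:F. ✗
u: successors {s, v}; q → ¬p there: s:T, v:T. ✓
v: successors {w}; q → ¬p there: w:T. ✓
w: successors {w}; q → ¬p there: w:T. ✓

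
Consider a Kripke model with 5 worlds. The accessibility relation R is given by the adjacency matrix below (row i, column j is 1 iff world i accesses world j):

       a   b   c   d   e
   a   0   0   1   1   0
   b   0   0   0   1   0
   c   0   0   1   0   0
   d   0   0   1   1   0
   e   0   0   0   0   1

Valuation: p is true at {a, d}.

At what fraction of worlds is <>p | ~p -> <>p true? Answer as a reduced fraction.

a: <>p | ~p is T, <>p is T. ✓
b: <>p | ~p is T, <>p is T. ✓
c: <>p | ~p is T, <>p is F. ✗
d: <>p | ~p is T, <>p is T. ✓
e: <>p | ~p is T, <>p is F. ✗
That's 3 of 5 worlds, so 3/5.

3/5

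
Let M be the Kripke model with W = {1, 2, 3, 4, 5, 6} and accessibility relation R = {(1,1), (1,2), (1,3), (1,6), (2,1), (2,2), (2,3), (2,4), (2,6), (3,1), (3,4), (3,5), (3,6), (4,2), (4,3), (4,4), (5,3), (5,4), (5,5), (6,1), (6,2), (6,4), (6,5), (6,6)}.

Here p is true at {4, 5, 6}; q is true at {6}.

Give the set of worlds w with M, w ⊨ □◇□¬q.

1: successors {1, 2, 3, 6}; ◇□¬q there: 1:F, 2:T, 3:T, 6:T. ✗
2: successors {1, 2, 3, 4, 6}; ◇□¬q there: 1:F, 2:T, 3:T, 4:T, 6:T. ✗
3: successors {1, 4, 5, 6}; ◇□¬q there: 1:F, 4:T, 5:T, 6:T. ✗
4: successors {2, 3, 4}; ◇□¬q there: 2:T, 3:T, 4:T. ✓
5: successors {3, 4, 5}; ◇□¬q there: 3:T, 4:T, 5:T. ✓
6: successors {1, 2, 4, 5, 6}; ◇□¬q there: 1:F, 2:T, 4:T, 5:T, 6:T. ✗

{4, 5}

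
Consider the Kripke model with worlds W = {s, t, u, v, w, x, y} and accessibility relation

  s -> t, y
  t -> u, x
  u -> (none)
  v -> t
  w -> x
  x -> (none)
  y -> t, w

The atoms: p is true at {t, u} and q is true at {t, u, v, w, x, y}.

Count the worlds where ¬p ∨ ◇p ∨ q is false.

s: ¬p is T, ◇p ∨ q is T. ✓
t: ¬p is F, ◇p ∨ q is T. ✓
u: ¬p is F, ◇p ∨ q is T. ✓
v: ¬p is T, ◇p ∨ q is T. ✓
w: ¬p is T, ◇p ∨ q is T. ✓
x: ¬p is T, ◇p ∨ q is T. ✓
y: ¬p is T, ◇p ∨ q is T. ✓
Satisfying worlds: {s, t, u, v, w, x, y}.
So ¬p ∨ ◇p ∨ q fails at the other 0 worlds.

0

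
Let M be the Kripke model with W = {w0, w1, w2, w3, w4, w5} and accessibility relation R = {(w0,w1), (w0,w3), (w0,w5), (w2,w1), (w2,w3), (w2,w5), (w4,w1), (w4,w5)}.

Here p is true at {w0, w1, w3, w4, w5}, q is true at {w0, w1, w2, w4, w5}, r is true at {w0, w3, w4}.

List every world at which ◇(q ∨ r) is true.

{w0, w2, w4}

w0: successors {w1, w3, w5}; q ∨ r there: w1:T, w3:T, w5:T. ✓
w1: no successors, so ◇(q ∨ r) fails. ✗
w2: successors {w1, w3, w5}; q ∨ r there: w1:T, w3:T, w5:T. ✓
w3: no successors, so ◇(q ∨ r) fails. ✗
w4: successors {w1, w5}; q ∨ r there: w1:T, w5:T. ✓
w5: no successors, so ◇(q ∨ r) fails. ✗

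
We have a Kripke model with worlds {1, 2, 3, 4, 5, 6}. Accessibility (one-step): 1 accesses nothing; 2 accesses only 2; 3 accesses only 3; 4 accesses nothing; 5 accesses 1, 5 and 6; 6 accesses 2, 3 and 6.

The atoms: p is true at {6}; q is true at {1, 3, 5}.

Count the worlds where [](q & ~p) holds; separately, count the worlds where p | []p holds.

For [](q & ~p):
1: no successors, so [](q & ~p) holds vacuously. ✓
2: successors {2}; q & ~p there: 2:F. ✗
3: successors {3}; q & ~p there: 3:T. ✓
4: no successors, so [](q & ~p) holds vacuously. ✓
5: successors {1, 5, 6}; q & ~p there: 1:T, 5:T, 6:F. ✗
6: successors {2, 3, 6}; q & ~p there: 2:F, 3:T, 6:F. ✗
— 3 worlds.
For p | []p:
1: p is F, []p is T. ✓
2: p is F, []p is F. ✗
3: p is F, []p is F. ✗
4: p is F, []p is T. ✓
5: p is F, []p is F. ✗
6: p is T, []p is F. ✓
— 3 worlds.

3 and 3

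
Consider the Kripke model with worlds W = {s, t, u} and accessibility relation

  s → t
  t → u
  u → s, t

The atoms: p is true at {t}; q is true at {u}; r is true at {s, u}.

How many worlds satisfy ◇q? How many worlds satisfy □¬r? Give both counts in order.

1 and 1

For ◇q:
s: successors {t}; q there: t:F. ✗
t: successors {u}; q there: u:T. ✓
u: successors {s, t}; q there: s:F, t:F. ✗
— 1 world.
For □¬r:
s: successors {t}; ¬r there: t:T. ✓
t: successors {u}; ¬r there: u:F. ✗
u: successors {s, t}; ¬r there: s:F, t:T. ✗
— 1 world.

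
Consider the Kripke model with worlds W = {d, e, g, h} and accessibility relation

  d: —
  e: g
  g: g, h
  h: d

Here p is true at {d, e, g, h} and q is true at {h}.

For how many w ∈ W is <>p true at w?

d: no successors, so <>p fails. ✗
e: successors {g}; p there: g:T. ✓
g: successors {g, h}; p there: g:T, h:T. ✓
h: successors {d}; p there: d:T. ✓
Satisfying worlds: {e, g, h}.

3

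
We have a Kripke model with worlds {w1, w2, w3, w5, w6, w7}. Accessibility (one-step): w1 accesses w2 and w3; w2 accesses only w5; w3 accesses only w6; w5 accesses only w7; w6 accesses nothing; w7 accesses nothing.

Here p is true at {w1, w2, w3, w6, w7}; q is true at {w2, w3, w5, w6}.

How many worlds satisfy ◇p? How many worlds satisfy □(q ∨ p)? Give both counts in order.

For ◇p:
w1: successors {w2, w3}; p there: w2:T, w3:T. ✓
w2: successors {w5}; p there: w5:F. ✗
w3: successors {w6}; p there: w6:T. ✓
w5: successors {w7}; p there: w7:T. ✓
w6: no successors, so ◇p fails. ✗
w7: no successors, so ◇p fails. ✗
— 3 worlds.
For □(q ∨ p):
w1: successors {w2, w3}; q ∨ p there: w2:T, w3:T. ✓
w2: successors {w5}; q ∨ p there: w5:T. ✓
w3: successors {w6}; q ∨ p there: w6:T. ✓
w5: successors {w7}; q ∨ p there: w7:T. ✓
w6: no successors, so □(q ∨ p) holds vacuously. ✓
w7: no successors, so □(q ∨ p) holds vacuously. ✓
— 6 worlds.

3 and 6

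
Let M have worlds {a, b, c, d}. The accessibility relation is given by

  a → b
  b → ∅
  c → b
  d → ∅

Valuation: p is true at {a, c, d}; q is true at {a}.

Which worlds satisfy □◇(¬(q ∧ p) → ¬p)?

{b, d}

a: successors {b}; ◇(¬(q ∧ p) → ¬p) there: b:F. ✗
b: no successors, so □◇(¬(q ∧ p) → ¬p) holds vacuously. ✓
c: successors {b}; ◇(¬(q ∧ p) → ¬p) there: b:F. ✗
d: no successors, so □◇(¬(q ∧ p) → ¬p) holds vacuously. ✓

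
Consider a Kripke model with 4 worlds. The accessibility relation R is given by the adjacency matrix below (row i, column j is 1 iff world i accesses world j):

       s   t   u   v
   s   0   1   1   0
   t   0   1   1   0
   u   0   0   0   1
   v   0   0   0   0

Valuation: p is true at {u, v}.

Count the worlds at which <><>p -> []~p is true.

2

s: <><>p is T, []~p is F. ✗
t: <><>p is T, []~p is F. ✗
u: <><>p is F, []~p is F. ✓
v: <><>p is F, []~p is T. ✓
Satisfying worlds: {u, v}.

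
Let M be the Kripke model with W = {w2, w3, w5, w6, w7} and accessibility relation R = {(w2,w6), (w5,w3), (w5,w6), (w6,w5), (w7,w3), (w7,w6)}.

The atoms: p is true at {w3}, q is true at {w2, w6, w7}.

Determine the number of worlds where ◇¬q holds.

w2: successors {w6}; ¬q there: w6:F. ✗
w3: no successors, so ◇¬q fails. ✗
w5: successors {w3, w6}; ¬q there: w3:T, w6:F. ✓
w6: successors {w5}; ¬q there: w5:T. ✓
w7: successors {w3, w6}; ¬q there: w3:T, w6:F. ✓
Satisfying worlds: {w5, w6, w7}.

3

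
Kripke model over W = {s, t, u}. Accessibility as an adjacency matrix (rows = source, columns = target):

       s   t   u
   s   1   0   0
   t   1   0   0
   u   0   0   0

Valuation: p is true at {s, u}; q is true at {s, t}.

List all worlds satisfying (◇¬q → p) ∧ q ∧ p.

s: ◇¬q → p is T, q ∧ p is T. ✓
t: ◇¬q → p is T, q ∧ p is F. ✗
u: ◇¬q → p is T, q ∧ p is F. ✗

{s}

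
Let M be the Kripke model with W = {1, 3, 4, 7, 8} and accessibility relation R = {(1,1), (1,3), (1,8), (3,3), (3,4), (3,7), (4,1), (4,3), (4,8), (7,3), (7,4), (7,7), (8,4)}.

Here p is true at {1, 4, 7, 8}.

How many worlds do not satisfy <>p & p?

1

1: <>p is T, p is T. ✓
3: <>p is T, p is F. ✗
4: <>p is T, p is T. ✓
7: <>p is T, p is T. ✓
8: <>p is T, p is T. ✓
Satisfying worlds: {1, 4, 7, 8}.
So <>p & p fails at the other 1 world.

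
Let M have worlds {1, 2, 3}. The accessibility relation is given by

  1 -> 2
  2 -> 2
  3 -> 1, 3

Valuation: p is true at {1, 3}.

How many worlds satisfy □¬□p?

1: successors {2}; ¬□p there: 2:T. ✓
2: successors {2}; ¬□p there: 2:T. ✓
3: successors {1, 3}; ¬□p there: 1:T, 3:F. ✗
Satisfying worlds: {1, 2}.

2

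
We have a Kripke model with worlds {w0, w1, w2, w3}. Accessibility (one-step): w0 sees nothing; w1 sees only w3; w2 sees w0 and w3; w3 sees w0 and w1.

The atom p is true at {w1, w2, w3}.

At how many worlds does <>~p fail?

2

w0: no successors, so <>~p fails. ✗
w1: successors {w3}; ~p there: w3:F. ✗
w2: successors {w0, w3}; ~p there: w0:T, w3:F. ✓
w3: successors {w0, w1}; ~p there: w0:T, w1:F. ✓
Satisfying worlds: {w2, w3}.
So <>~p fails at the other 2 worlds.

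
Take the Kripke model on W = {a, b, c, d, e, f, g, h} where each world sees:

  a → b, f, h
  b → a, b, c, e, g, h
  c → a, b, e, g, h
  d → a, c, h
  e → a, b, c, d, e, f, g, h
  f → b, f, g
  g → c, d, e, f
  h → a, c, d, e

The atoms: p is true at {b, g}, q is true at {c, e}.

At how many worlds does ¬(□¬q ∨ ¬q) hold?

a: □¬q ∨ ¬q is T. ✗
b: □¬q ∨ ¬q is T. ✗
c: □¬q ∨ ¬q is F. ✓
d: □¬q ∨ ¬q is T. ✗
e: □¬q ∨ ¬q is F. ✓
f: □¬q ∨ ¬q is T. ✗
g: □¬q ∨ ¬q is T. ✗
h: □¬q ∨ ¬q is T. ✗
Satisfying worlds: {c, e}.

2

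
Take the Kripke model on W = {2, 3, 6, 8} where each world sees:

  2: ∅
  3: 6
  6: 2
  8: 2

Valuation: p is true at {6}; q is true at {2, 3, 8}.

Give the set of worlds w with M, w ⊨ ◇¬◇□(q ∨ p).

{6, 8}

2: no successors, so ◇¬◇□(q ∨ p) fails. ✗
3: successors {6}; ¬◇□(q ∨ p) there: 6:F. ✗
6: successors {2}; ¬◇□(q ∨ p) there: 2:T. ✓
8: successors {2}; ¬◇□(q ∨ p) there: 2:T. ✓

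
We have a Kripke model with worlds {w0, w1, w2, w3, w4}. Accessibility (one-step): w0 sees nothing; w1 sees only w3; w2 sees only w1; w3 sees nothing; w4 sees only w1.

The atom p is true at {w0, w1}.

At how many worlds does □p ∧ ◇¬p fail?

w0: □p is T, ◇¬p is F. ✗
w1: □p is F, ◇¬p is T. ✗
w2: □p is T, ◇¬p is F. ✗
w3: □p is T, ◇¬p is F. ✗
w4: □p is T, ◇¬p is F. ✗
Satisfying worlds: ∅.
So □p ∧ ◇¬p fails at the other 5 worlds.

5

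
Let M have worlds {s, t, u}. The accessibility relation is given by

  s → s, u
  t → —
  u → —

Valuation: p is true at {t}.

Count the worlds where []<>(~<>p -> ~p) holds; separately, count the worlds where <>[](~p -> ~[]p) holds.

For []<>(~<>p -> ~p):
s: successors {s, u}; <>(~<>p -> ~p) there: s:T, u:F. ✗
t: no successors, so []<>(~<>p -> ~p) holds vacuously. ✓
u: no successors, so []<>(~<>p -> ~p) holds vacuously. ✓
— 2 worlds.
For <>[](~p -> ~[]p):
s: successors {s, u}; [](~p -> ~[]p) there: s:F, u:T. ✓
t: no successors, so <>[](~p -> ~[]p) fails. ✗
u: no successors, so <>[](~p -> ~[]p) fails. ✗
— 1 world.

2 and 1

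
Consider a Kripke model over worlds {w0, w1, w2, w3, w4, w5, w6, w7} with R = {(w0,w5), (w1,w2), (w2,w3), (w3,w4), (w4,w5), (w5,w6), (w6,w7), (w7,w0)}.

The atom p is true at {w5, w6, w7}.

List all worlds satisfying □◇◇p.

w0: successors {w5}; ◇◇p there: w5:T. ✓
w1: successors {w2}; ◇◇p there: w2:F. ✗
w2: successors {w3}; ◇◇p there: w3:T. ✓
w3: successors {w4}; ◇◇p there: w4:T. ✓
w4: successors {w5}; ◇◇p there: w5:T. ✓
w5: successors {w6}; ◇◇p there: w6:F. ✗
w6: successors {w7}; ◇◇p there: w7:T. ✓
w7: successors {w0}; ◇◇p there: w0:T. ✓

{w0, w2, w3, w4, w6, w7}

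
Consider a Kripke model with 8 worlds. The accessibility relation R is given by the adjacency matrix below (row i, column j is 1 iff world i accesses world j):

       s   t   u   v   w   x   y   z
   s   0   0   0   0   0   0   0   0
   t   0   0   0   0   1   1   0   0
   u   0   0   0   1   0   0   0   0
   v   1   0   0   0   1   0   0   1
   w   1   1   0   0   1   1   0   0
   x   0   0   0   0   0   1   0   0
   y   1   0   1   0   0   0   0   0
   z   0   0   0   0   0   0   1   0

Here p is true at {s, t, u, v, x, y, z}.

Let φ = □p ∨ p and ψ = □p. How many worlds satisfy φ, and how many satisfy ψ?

7 and 5

For □p ∨ p:
s: □p is T, p is T. ✓
t: □p is F, p is T. ✓
u: □p is T, p is T. ✓
v: □p is F, p is T. ✓
w: □p is F, p is F. ✗
x: □p is T, p is T. ✓
y: □p is T, p is T. ✓
z: □p is T, p is T. ✓
— 7 worlds.
For □p:
s: no successors, so □p holds vacuously. ✓
t: successors {w, x}; p there: w:F, x:T. ✗
u: successors {v}; p there: v:T. ✓
v: successors {s, w, z}; p there: s:T, w:F, z:T. ✗
w: successors {s, t, w, x}; p there: s:T, t:T, w:F, x:T. ✗
x: successors {x}; p there: x:T. ✓
y: successors {s, u}; p there: s:T, u:T. ✓
z: successors {y}; p there: y:T. ✓
— 5 worlds.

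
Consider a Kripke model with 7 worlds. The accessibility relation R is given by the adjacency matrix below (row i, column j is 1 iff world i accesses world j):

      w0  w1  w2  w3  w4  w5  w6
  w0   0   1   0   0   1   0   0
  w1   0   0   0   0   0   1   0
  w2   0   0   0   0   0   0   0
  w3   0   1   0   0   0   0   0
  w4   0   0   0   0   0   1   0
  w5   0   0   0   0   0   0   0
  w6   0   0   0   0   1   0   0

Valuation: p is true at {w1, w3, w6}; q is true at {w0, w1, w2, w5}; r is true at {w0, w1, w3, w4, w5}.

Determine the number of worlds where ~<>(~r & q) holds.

7

w0: <>(~r & q) is F. ✓
w1: <>(~r & q) is F. ✓
w2: <>(~r & q) is F. ✓
w3: <>(~r & q) is F. ✓
w4: <>(~r & q) is F. ✓
w5: <>(~r & q) is F. ✓
w6: <>(~r & q) is F. ✓
Satisfying worlds: {w0, w1, w2, w3, w4, w5, w6}.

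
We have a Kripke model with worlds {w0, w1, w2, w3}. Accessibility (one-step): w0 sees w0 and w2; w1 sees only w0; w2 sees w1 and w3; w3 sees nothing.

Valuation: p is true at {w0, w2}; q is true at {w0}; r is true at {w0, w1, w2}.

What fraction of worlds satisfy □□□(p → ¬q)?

w0: successors {w0, w2}; □□(p → ¬q) there: w0:F, w2:F. ✗
w1: successors {w0}; □□(p → ¬q) there: w0:F. ✗
w2: successors {w1, w3}; □□(p → ¬q) there: w1:F, w3:T. ✗
w3: no successors, so □□□(p → ¬q) holds vacuously. ✓
That's 1 of 4 worlds, so 1/4.

1/4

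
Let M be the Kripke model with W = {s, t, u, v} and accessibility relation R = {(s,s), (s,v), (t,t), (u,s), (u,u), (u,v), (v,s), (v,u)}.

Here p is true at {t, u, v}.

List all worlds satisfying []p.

{t}

s: successors {s, v}; p there: s:F, v:T. ✗
t: successors {t}; p there: t:T. ✓
u: successors {s, u, v}; p there: s:F, u:T, v:T. ✗
v: successors {s, u}; p there: s:F, u:T. ✗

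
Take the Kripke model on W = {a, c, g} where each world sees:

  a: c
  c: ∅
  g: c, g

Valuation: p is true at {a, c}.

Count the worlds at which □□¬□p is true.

2

a: successors {c}; □¬□p there: c:T. ✓
c: no successors, so □□¬□p holds vacuously. ✓
g: successors {c, g}; □¬□p there: c:T, g:F. ✗
Satisfying worlds: {a, c}.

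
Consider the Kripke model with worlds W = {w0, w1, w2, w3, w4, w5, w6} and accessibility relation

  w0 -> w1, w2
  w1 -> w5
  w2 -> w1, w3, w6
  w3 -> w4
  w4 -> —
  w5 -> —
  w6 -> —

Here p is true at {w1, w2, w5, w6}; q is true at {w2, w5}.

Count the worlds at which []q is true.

w0: successors {w1, w2}; q there: w1:F, w2:T. ✗
w1: successors {w5}; q there: w5:T. ✓
w2: successors {w1, w3, w6}; q there: w1:F, w3:F, w6:F. ✗
w3: successors {w4}; q there: w4:F. ✗
w4: no successors, so []q holds vacuously. ✓
w5: no successors, so []q holds vacuously. ✓
w6: no successors, so []q holds vacuously. ✓
Satisfying worlds: {w1, w4, w5, w6}.

4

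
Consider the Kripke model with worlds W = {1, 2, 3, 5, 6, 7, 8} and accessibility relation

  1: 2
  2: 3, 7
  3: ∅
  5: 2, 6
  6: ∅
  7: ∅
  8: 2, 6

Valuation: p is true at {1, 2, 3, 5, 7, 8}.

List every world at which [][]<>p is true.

{2, 3, 6, 7}

1: successors {2}; []<>p there: 2:F. ✗
2: successors {3, 7}; []<>p there: 3:T, 7:T. ✓
3: no successors, so [][]<>p holds vacuously. ✓
5: successors {2, 6}; []<>p there: 2:F, 6:T. ✗
6: no successors, so [][]<>p holds vacuously. ✓
7: no successors, so [][]<>p holds vacuously. ✓
8: successors {2, 6}; []<>p there: 2:F, 6:T. ✗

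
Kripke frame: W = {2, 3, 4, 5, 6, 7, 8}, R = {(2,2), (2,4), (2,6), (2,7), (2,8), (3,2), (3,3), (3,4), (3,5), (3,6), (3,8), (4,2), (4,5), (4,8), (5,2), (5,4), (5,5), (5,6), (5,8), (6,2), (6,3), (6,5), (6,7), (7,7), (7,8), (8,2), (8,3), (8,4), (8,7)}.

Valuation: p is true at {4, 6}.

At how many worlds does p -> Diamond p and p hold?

2: p is F, Diamond p and p is F. ✓
3: p is F, Diamond p and p is F. ✓
4: p is T, Diamond p and p is F. ✗
5: p is F, Diamond p and p is F. ✓
6: p is T, Diamond p and p is F. ✗
7: p is F, Diamond p and p is F. ✓
8: p is F, Diamond p and p is F. ✓
Satisfying worlds: {2, 3, 5, 7, 8}.

5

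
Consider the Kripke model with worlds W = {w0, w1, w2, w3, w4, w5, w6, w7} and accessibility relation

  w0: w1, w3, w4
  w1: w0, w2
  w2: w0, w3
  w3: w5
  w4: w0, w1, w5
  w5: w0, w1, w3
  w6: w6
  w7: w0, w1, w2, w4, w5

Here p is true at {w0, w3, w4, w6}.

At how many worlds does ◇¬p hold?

w0: successors {w1, w3, w4}; ¬p there: w1:T, w3:F, w4:F. ✓
w1: successors {w0, w2}; ¬p there: w0:F, w2:T. ✓
w2: successors {w0, w3}; ¬p there: w0:F, w3:F. ✗
w3: successors {w5}; ¬p there: w5:T. ✓
w4: successors {w0, w1, w5}; ¬p there: w0:F, w1:T, w5:T. ✓
w5: successors {w0, w1, w3}; ¬p there: w0:F, w1:T, w3:F. ✓
w6: successors {w6}; ¬p there: w6:F. ✗
w7: successors {w0, w1, w2, w4, w5}; ¬p there: w0:F, w1:T, w2:T, w4:F, w5:T. ✓
Satisfying worlds: {w0, w1, w3, w4, w5, w7}.

6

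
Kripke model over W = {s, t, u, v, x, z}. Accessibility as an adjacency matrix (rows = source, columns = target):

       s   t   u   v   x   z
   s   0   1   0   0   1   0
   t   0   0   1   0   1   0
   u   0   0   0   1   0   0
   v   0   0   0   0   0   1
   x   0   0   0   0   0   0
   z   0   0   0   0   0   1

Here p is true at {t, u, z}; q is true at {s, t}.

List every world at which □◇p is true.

s: successors {t, x}; ◇p there: t:T, x:F. ✗
t: successors {u, x}; ◇p there: u:F, x:F. ✗
u: successors {v}; ◇p there: v:T. ✓
v: successors {z}; ◇p there: z:T. ✓
x: no successors, so □◇p holds vacuously. ✓
z: successors {z}; ◇p there: z:T. ✓

{u, v, x, z}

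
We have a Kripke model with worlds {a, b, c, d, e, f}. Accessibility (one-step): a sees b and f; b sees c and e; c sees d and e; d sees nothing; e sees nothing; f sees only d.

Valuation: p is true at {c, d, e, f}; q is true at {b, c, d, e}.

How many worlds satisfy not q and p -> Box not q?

5

a: not q and p is F, Box not q is F. ✓
b: not q and p is F, Box not q is F. ✓
c: not q and p is F, Box not q is F. ✓
d: not q and p is F, Box not q is T. ✓
e: not q and p is F, Box not q is T. ✓
f: not q and p is T, Box not q is F. ✗
Satisfying worlds: {a, b, c, d, e}.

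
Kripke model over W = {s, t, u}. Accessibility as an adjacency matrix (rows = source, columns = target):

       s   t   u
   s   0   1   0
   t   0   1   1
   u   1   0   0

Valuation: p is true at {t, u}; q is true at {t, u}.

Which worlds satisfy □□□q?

s: successors {t}; □□q there: t:F. ✗
t: successors {t, u}; □□q there: t:F, u:T. ✗
u: successors {s}; □□q there: s:T. ✓

{u}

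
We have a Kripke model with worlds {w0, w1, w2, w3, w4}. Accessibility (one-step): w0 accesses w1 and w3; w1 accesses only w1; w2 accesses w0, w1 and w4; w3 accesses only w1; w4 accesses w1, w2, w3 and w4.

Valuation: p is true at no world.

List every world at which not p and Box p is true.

∅

w0: not p is T, Box p is F. ✗
w1: not p is T, Box p is F. ✗
w2: not p is T, Box p is F. ✗
w3: not p is T, Box p is F. ✗
w4: not p is T, Box p is F. ✗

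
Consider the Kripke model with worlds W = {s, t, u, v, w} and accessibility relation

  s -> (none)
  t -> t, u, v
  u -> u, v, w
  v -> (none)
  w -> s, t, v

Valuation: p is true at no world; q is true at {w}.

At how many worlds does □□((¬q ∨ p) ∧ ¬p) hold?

s: no successors, so □□((¬q ∨ p) ∧ ¬p) holds vacuously. ✓
t: successors {t, u, v}; □((¬q ∨ p) ∧ ¬p) there: t:T, u:F, v:T. ✗
u: successors {u, v, w}; □((¬q ∨ p) ∧ ¬p) there: u:F, v:T, w:T. ✗
v: no successors, so □□((¬q ∨ p) ∧ ¬p) holds vacuously. ✓
w: successors {s, t, v}; □((¬q ∨ p) ∧ ¬p) there: s:T, t:T, v:T. ✓
Satisfying worlds: {s, v, w}.

3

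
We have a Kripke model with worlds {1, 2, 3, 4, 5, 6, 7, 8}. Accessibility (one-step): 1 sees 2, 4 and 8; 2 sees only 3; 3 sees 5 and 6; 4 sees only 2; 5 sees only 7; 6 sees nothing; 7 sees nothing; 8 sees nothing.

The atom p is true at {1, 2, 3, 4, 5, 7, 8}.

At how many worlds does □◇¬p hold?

4

1: successors {2, 4, 8}; ◇¬p there: 2:F, 4:F, 8:F. ✗
2: successors {3}; ◇¬p there: 3:T. ✓
3: successors {5, 6}; ◇¬p there: 5:F, 6:F. ✗
4: successors {2}; ◇¬p there: 2:F. ✗
5: successors {7}; ◇¬p there: 7:F. ✗
6: no successors, so □◇¬p holds vacuously. ✓
7: no successors, so □◇¬p holds vacuously. ✓
8: no successors, so □◇¬p holds vacuously. ✓
Satisfying worlds: {2, 6, 7, 8}.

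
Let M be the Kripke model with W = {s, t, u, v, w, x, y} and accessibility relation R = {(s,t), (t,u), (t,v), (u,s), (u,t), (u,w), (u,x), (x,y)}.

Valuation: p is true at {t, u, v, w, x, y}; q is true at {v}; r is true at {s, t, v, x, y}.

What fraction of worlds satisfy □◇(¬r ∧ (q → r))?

4/7

s: successors {t}; ◇(¬r ∧ (q → r)) there: t:T. ✓
t: successors {u, v}; ◇(¬r ∧ (q → r)) there: u:T, v:F. ✗
u: successors {s, t, w, x}; ◇(¬r ∧ (q → r)) there: s:F, t:T, w:F, x:F. ✗
v: no successors, so □◇(¬r ∧ (q → r)) holds vacuously. ✓
w: no successors, so □◇(¬r ∧ (q → r)) holds vacuously. ✓
x: successors {y}; ◇(¬r ∧ (q → r)) there: y:F. ✗
y: no successors, so □◇(¬r ∧ (q → r)) holds vacuously. ✓
That's 4 of 7 worlds, so 4/7.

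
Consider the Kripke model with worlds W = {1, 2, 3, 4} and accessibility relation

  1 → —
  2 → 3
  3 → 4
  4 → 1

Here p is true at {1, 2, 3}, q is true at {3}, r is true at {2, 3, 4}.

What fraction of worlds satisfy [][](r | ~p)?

3/4

1: no successors, so [][](r | ~p) holds vacuously. ✓
2: successors {3}; [](r | ~p) there: 3:T. ✓
3: successors {4}; [](r | ~p) there: 4:F. ✗
4: successors {1}; [](r | ~p) there: 1:T. ✓
That's 3 of 4 worlds, so 3/4.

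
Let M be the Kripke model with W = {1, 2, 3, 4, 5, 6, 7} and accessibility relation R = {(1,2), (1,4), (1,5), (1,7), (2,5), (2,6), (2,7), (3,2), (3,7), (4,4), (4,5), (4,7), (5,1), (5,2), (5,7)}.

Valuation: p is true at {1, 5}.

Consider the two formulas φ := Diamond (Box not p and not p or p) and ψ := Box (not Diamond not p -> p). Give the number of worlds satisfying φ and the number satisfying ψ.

5 and 2

For Diamond (Box not p and not p or p):
1: successors {2, 4, 5, 7}; Box not p and not p or p there: 2:F, 4:F, 5:T, 7:T. ✓
2: successors {5, 6, 7}; Box not p and not p or p there: 5:T, 6:T, 7:T. ✓
3: successors {2, 7}; Box not p and not p or p there: 2:F, 7:T. ✓
4: successors {4, 5, 7}; Box not p and not p or p there: 4:F, 5:T, 7:T. ✓
5: successors {1, 2, 7}; Box not p and not p or p there: 1:T, 2:F, 7:T. ✓
6: no successors, so Diamond (Box not p and not p or p) fails. ✗
7: no successors, so Diamond (Box not p and not p or p) fails. ✗
— 5 worlds.
For Box (not Diamond not p -> p):
1: successors {2, 4, 5, 7}; not Diamond not p -> p there: 2:T, 4:T, 5:T, 7:F. ✗
2: successors {5, 6, 7}; not Diamond not p -> p there: 5:T, 6:F, 7:F. ✗
3: successors {2, 7}; not Diamond not p -> p there: 2:T, 7:F. ✗
4: successors {4, 5, 7}; not Diamond not p -> p there: 4:T, 5:T, 7:F. ✗
5: successors {1, 2, 7}; not Diamond not p -> p there: 1:T, 2:T, 7:F. ✗
6: no successors, so Box (not Diamond not p -> p) holds vacuously. ✓
7: no successors, so Box (not Diamond not p -> p) holds vacuously. ✓
— 2 worlds.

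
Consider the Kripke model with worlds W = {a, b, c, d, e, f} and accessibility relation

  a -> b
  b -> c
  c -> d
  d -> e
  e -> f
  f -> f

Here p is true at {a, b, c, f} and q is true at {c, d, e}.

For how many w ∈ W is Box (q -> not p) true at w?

a: successors {b}; q -> not p there: b:T. ✓
b: successors {c}; q -> not p there: c:F. ✗
c: successors {d}; q -> not p there: d:T. ✓
d: successors {e}; q -> not p there: e:T. ✓
e: successors {f}; q -> not p there: f:T. ✓
f: successors {f}; q -> not p there: f:T. ✓
Satisfying worlds: {a, c, d, e, f}.

5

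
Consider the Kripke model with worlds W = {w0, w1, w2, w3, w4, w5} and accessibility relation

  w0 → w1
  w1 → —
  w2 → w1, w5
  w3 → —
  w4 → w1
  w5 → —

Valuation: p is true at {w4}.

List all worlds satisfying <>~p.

{w0, w2, w4}

w0: successors {w1}; ~p there: w1:T. ✓
w1: no successors, so <>~p fails. ✗
w2: successors {w1, w5}; ~p there: w1:T, w5:T. ✓
w3: no successors, so <>~p fails. ✗
w4: successors {w1}; ~p there: w1:T. ✓
w5: no successors, so <>~p fails. ✗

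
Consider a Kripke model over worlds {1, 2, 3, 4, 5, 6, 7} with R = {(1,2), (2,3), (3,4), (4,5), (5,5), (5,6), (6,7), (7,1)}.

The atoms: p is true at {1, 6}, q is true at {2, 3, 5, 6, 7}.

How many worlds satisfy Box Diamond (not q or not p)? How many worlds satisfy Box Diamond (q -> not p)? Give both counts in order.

7 and 7

For Box Diamond (not q or not p):
1: successors {2}; Diamond (not q or not p) there: 2:T. ✓
2: successors {3}; Diamond (not q or not p) there: 3:T. ✓
3: successors {4}; Diamond (not q or not p) there: 4:T. ✓
4: successors {5}; Diamond (not q or not p) there: 5:T. ✓
5: successors {5, 6}; Diamond (not q or not p) there: 5:T, 6:T. ✓
6: successors {7}; Diamond (not q or not p) there: 7:T. ✓
7: successors {1}; Diamond (not q or not p) there: 1:T. ✓
— 7 worlds.
For Box Diamond (q -> not p):
1: successors {2}; Diamond (q -> not p) there: 2:T. ✓
2: successors {3}; Diamond (q -> not p) there: 3:T. ✓
3: successors {4}; Diamond (q -> not p) there: 4:T. ✓
4: successors {5}; Diamond (q -> not p) there: 5:T. ✓
5: successors {5, 6}; Diamond (q -> not p) there: 5:T, 6:T. ✓
6: successors {7}; Diamond (q -> not p) there: 7:T. ✓
7: successors {1}; Diamond (q -> not p) there: 1:T. ✓
— 7 worlds.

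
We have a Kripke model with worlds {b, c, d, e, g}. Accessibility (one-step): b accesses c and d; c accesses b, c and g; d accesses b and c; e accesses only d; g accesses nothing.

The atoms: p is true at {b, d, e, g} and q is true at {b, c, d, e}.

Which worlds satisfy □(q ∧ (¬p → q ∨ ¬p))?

{b, d, e, g}

b: successors {c, d}; q ∧ (¬p → q ∨ ¬p) there: c:T, d:T. ✓
c: successors {b, c, g}; q ∧ (¬p → q ∨ ¬p) there: b:T, c:T, g:F. ✗
d: successors {b, c}; q ∧ (¬p → q ∨ ¬p) there: b:T, c:T. ✓
e: successors {d}; q ∧ (¬p → q ∨ ¬p) there: d:T. ✓
g: no successors, so □(q ∧ (¬p → q ∨ ¬p)) holds vacuously. ✓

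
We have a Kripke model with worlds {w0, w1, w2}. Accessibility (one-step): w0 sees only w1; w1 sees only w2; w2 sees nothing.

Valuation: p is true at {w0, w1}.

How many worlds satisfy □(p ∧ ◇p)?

1

w0: successors {w1}; p ∧ ◇p there: w1:F. ✗
w1: successors {w2}; p ∧ ◇p there: w2:F. ✗
w2: no successors, so □(p ∧ ◇p) holds vacuously. ✓
Satisfying worlds: {w2}.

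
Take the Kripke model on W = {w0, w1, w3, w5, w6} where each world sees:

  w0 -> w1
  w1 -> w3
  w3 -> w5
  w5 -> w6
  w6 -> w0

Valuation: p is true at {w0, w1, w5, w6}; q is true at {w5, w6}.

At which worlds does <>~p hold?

w0: successors {w1}; ~p there: w1:F. ✗
w1: successors {w3}; ~p there: w3:T. ✓
w3: successors {w5}; ~p there: w5:F. ✗
w5: successors {w6}; ~p there: w6:F. ✗
w6: successors {w0}; ~p there: w0:F. ✗

{w1}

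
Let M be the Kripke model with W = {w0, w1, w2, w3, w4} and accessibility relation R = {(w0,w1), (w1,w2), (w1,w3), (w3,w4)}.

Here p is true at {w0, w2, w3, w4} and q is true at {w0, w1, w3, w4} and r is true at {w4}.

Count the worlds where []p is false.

w0: successors {w1}; p there: w1:F. ✗
w1: successors {w2, w3}; p there: w2:T, w3:T. ✓
w2: no successors, so []p holds vacuously. ✓
w3: successors {w4}; p there: w4:T. ✓
w4: no successors, so []p holds vacuously. ✓
Satisfying worlds: {w1, w2, w3, w4}.
So []p fails at the other 1 world.

1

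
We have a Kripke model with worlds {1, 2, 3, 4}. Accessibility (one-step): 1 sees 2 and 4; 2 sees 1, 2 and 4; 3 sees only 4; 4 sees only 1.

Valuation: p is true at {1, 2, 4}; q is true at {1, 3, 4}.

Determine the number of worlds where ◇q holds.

4

1: successors {2, 4}; q there: 2:F, 4:T. ✓
2: successors {1, 2, 4}; q there: 1:T, 2:F, 4:T. ✓
3: successors {4}; q there: 4:T. ✓
4: successors {1}; q there: 1:T. ✓
Satisfying worlds: {1, 2, 3, 4}.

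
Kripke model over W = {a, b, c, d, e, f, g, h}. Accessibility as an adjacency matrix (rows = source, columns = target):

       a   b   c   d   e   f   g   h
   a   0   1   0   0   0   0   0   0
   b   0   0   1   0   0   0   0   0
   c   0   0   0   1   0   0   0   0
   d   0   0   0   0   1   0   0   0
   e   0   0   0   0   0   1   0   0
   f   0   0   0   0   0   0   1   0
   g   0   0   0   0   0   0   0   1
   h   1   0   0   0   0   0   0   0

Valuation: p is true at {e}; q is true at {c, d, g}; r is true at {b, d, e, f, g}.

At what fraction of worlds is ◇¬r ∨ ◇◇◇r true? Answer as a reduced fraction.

3/4

a: ◇¬r is F, ◇◇◇r is T. ✓
b: ◇¬r is T, ◇◇◇r is T. ✓
c: ◇¬r is F, ◇◇◇r is T. ✓
d: ◇¬r is F, ◇◇◇r is T. ✓
e: ◇¬r is F, ◇◇◇r is F. ✗
f: ◇¬r is F, ◇◇◇r is F. ✗
g: ◇¬r is T, ◇◇◇r is T. ✓
h: ◇¬r is T, ◇◇◇r is F. ✓
That's 6 of 8 worlds, so 6/8 = 3/4.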